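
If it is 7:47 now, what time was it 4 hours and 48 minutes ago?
Starting time: 7:47 = 467 total minutes past 12:00
Subtracting: 4 hours and 48 minutes = 288 minutes
467 - 288 = 179 minutes
= 2 hours and 59 minutes past 12:00 = 2:59

Final answer: 2:59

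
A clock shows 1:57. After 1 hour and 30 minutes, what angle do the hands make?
First find the time 1 hour and 30 minutes after 1:57.
Total minutes: 1 x 60 + 57 + 1 x 60 + 30 = 207.
207 mod 720 = 207 minutes = 3:27.
Now compute the angle at 3:27:
Hour hand: 3 x 30 + 27 x 0.5 = 103.5 degrees
Minute hand: 27 x 6 = 162 degrees
Difference: |103.5 - 162| = 58.5 degrees
The angle is 58.5 degrees

Final answer: 58.5 degrees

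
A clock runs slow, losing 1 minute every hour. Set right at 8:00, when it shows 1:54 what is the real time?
For every 60 true minutes, the faulty clock advances 59 minutes, so 1 faulty-clock minute corresponds to 60/59 true minutes.
From 8:00 to 1:54 on the faulty dial is 354 minutes.
True elapsed: 354 x 60/59 = 360 minutes = 6 hours.
True time: 8:00 + 6 hours = 2:00.

Final answer: 2:00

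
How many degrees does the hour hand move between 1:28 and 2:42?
The hour hand moves 0.5 degrees per minute.
Time elapsed: 2:42 - 1:28 = 74 minutes
Angular displacement: 74 x 0.5 = 37 degrees

Final answer: 37 degrees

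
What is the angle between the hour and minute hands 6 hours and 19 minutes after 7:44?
First find the time 6 hours and 19 minutes after 7:44.
Total minutes: 7 x 60 + 44 + 6 x 60 + 19 = 843.
843 mod 720 = 123 minutes = 2:03.
Now compute the angle at 2:03:
Hour hand: 2 x 30 + 3 x 0.5 = 61.5 degrees
Minute hand: 3 x 6 = 18 degrees
Difference: |61.5 - 18| = 43.5 degrees
The angle is 43.5 degrees

Final answer: 43.5 degrees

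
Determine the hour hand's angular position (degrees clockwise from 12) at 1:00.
The hour hand moves 30 degrees per hour and 0.5 degrees per minute.
At 1:00: (1) x 30 + 0 x 0.5 = 30 + 0 = 30 degrees

Final answer: 30 degrees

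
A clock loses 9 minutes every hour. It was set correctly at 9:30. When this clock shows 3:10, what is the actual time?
For every 60 true minutes, the faulty clock advances 51 minutes, so 1 faulty-clock minute corresponds to 60/51 true minutes.
From 9:30 to 3:10 on the faulty dial is 340 minutes.
True elapsed: 340 x 60/51 = 400 minutes = 6 hours and 40 minutes.
True time: 9:30 + 6 hours and 40 minutes = 4:10.

Final answer: 4:10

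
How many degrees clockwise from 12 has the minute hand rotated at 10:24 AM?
The minute hand moves 6 degrees per minute.
At 10:24: 24 x 6 = 144 degrees

Final answer: 144 degrees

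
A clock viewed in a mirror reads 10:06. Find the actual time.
Reflection across the vertical (12-6) axis maps a hand at angle A degrees to (360 - A) degrees, which sends a reading of T minutes past 12:00 to (720 - T) minutes past 12:00.
Mirror reads 10:06 = 606 minutes past 12:00.
Actual time: (720 - 606) mod 720 = 114 minutes = 1:54.

Final answer: 1:54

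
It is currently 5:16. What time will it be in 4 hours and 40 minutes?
Starting time: 5:16
Adding 40 minutes to 16 minutes: 16 + 40 = 56 minutes
Adding 4 hours: 5 + 4 = 9
Final time: 9:56

Final answer: 9:56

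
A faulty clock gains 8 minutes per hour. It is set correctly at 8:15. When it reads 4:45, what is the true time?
For every 60 true minutes, the faulty clock advances 68 minutes, so 1 faulty-clock minute corresponds to 60/68 true minutes.
From 8:15 to 4:45 on the faulty dial is 510 minutes.
True elapsed: 510 x 60/68 = 450 minutes = 7 hours and 30 minutes.
True time: 8:15 + 7 hours and 30 minutes = 3:45.

Final answer: 3:45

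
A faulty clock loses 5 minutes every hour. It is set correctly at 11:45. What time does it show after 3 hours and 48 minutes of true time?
For every 60 true minutes, the faulty clock advances 60 - 5 = 55 minutes.
True elapsed: 3 hours and 48 minutes = 228 minutes.
Faulty clock advances: 228 x 55/60 = 209 minutes (drift: 19 minutes behind).
Shown time: 11:45 + 209 minutes = 3:14.

Final answer: 3:14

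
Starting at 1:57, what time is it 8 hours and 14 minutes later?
Starting time: 1:57
Adding 14 minutes to 57 minutes: 57 + 14 = 71 minutes = 1 hour and 11 minutes
Adding 8 hours: 1 + 8 + 1 (carry) = 10
Final time: 10:11

Final answer: 10:11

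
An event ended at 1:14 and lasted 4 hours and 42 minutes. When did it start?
Starting time: 1:14 = 74 total minutes past 12:00
Subtracting: 4 hours and 42 minutes = 282 minutes
74 - 282 = -208 (negative, add 12 hours = 720) = 512 minutes
= 8 hours and 32 minutes past 12:00 = 8:32

Final answer: 8:32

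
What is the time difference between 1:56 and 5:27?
From 1:56 to 5:27:
(5 x 60 + 27) - (1 x 60 + 56) = 327 - 116 = 211 minutes
= 3 hours and 31 minutes

Final answer: 3 hours and 31 minutes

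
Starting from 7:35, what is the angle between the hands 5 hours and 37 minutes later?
First find the time 5 hours and 37 minutes after 7:35.
Total minutes: 7 x 60 + 35 + 5 x 60 + 37 = 792.
792 mod 720 = 72 minutes = 1:12.
Now compute the angle at 1:12:
Hour hand: 1 x 30 + 12 x 0.5 = 36 degrees
Minute hand: 12 x 6 = 72 degrees
Difference: |36 - 72| = 36 degrees
The angle is 36 degrees

Final answer: 36 degrees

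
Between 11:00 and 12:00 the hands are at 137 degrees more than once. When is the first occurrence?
At t minutes past 11:00, the hour hand is at 30 x 11 + 0.5t degrees and the minute hand is at 6t degrees.
The smaller angle between them is 137 degrees when |30H - 5.5t| = 137 or |30H - 5.5t| = 223.
With H = 11, solve 30 x 11 - 5.5t = +/- target for each target:
  t = (30 x 11 - 137) / 5.5 = 35.09
  t = (30 x 11 + 137) / 5.5 = 84.91 (outside (0, 60))
  t = (30 x 11 - 223) / 5.5 = 19.45
  t = (30 x 11 + 223) / 5.5 = 100.55 (outside (0, 60))
Valid solutions in (0, 60): {19.45, 35.09} minutes.
The first occurrence is t = 19.45 minutes.
The hands form a 137-degree angle at 19.45 minutes past 11:00.

Final answer: 19.45 minutes past 11:00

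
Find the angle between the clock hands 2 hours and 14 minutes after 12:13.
First find the time 2 hours and 14 minutes after 12:13.
Total minutes: 12 x 60 + 13 + 2 x 60 + 14 = 867.
867 mod 720 = 147 minutes = 2:27.
Now compute the angle at 2:27:
Hour hand: 2 x 30 + 27 x 0.5 = 73.5 degrees
Minute hand: 27 x 6 = 162 degrees
Difference: |73.5 - 162| = 88.5 degrees
The angle is 88.5 degrees

Final answer: 88.5 degrees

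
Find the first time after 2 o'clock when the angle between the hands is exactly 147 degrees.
At t minutes past 2:00, the hour hand is at 30 x 2 + 0.5t degrees and the minute hand is at 6t degrees.
The smaller angle between them is 147 degrees when |30H - 5.5t| = 147 or |30H - 5.5t| = 213.
With H = 2, solve 30 x 2 - 5.5t = +/- target for each target:
  t = (30 x 2 - 147) / 5.5 = -15.82 (outside (0, 60))
  t = (30 x 2 + 147) / 5.5 = 37.64
  t = (30 x 2 - 213) / 5.5 = -27.82 (outside (0, 60))
  t = (30 x 2 + 213) / 5.5 = 49.64
Valid solutions in (0, 60): {37.64, 49.64} minutes.
The first occurrence is t = 37.64 minutes.
The hands form a 147-degree angle at 37.64 minutes past 2:00.

Final answer: 37.64 minutes past 2:00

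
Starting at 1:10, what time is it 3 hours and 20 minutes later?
Starting time: 1:10
Adding 20 minutes to 10 minutes: 10 + 20 = 30 minutes
Adding 3 hours: 1 + 3 = 4
Final time: 4:30

Final answer: 4:30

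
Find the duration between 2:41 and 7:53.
From 2:41 to 7:53:
(7 x 60 + 53) - (2 x 60 + 41) = 473 - 161 = 312 minutes
= 5 hours and 12 minutes

Final answer: 5 hours and 12 minutes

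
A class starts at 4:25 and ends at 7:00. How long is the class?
From 4:25 to 7:00:
(7 x 60 + 0) - (4 x 60 + 25) = 420 - 265 = 155 minutes
= 2 hours and 35 minutes

Final answer: 2 hours and 35 minutes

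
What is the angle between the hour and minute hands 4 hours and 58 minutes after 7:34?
First find the time 4 hours and 58 minutes after 7:34.
Total minutes: 7 x 60 + 34 + 4 x 60 + 58 = 752.
752 mod 720 = 32 minutes = 12:32.
Now compute the angle at 12:32:
Hour hand: 0 x 30 + 32 x 0.5 = 16 degrees
Minute hand: 32 x 6 = 192 degrees
Difference: |16 - 192| = 176 degrees
The angle is 176 degrees

Final answer: 176 degrees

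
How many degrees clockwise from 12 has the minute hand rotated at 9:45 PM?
The minute hand moves 6 degrees per minute.
At 9:45: 45 x 6 = 270 degrees

Final answer: 270 degrees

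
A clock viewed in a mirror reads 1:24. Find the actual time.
Reflection across the vertical (12-6) axis maps a hand at angle A degrees to (360 - A) degrees, which sends a reading of T minutes past 12:00 to (720 - T) minutes past 12:00.
Mirror reads 1:24 = 84 minutes past 12:00.
Actual time: (720 - 84) mod 720 = 636 minutes = 10:36.

Final answer: 10:36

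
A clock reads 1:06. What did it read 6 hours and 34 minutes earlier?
Starting time: 1:06 = 66 total minutes past 12:00
Subtracting: 6 hours and 34 minutes = 394 minutes
66 - 394 = -328 (negative, add 12 hours = 720) = 392 minutes
= 6 hours and 32 minutes past 12:00 = 6:32

Final answer: 6:32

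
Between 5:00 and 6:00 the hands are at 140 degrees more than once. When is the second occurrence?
At t minutes past 5:00, the hour hand is at 30 x 5 + 0.5t degrees and the minute hand is at 6t degrees.
The smaller angle between them is 140 degrees when |30H - 5.5t| = 140 or |30H - 5.5t| = 220.
With H = 5, solve 30 x 5 - 5.5t = +/- target for each target:
  t = (30 x 5 - 140) / 5.5 = 1.82
  t = (30 x 5 + 140) / 5.5 = 52.73
  t = (30 x 5 - 220) / 5.5 = -12.73 (outside (0, 60))
  t = (30 x 5 + 220) / 5.5 = 67.27 (outside (0, 60))
Valid solutions in (0, 60): {1.82, 52.73} minutes.
The second occurrence is t = 52.73 minutes.
The hands form a 140-degree angle at 52.73 minutes past 5:00.

Final answer: 52.73 minutes past 5:00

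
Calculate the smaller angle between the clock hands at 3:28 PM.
Hour hand position: 3 x 30 + 28 x 0.5 = 104 degrees
Minute hand position: 28 x 6 = 168 degrees
Difference: |104 - 168| = 64 degrees
The angle between the hands is 64 degrees

Final answer: 64 degrees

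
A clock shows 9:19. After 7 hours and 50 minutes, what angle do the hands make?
First find the time 7 hours and 50 minutes after 9:19.
Total minutes: 9 x 60 + 19 + 7 x 60 + 50 = 1029.
1029 mod 720 = 309 minutes = 5:09.
Now compute the angle at 5:09:
Hour hand: 5 x 30 + 9 x 0.5 = 154.5 degrees
Minute hand: 9 x 6 = 54 degrees
Difference: |154.5 - 54| = 100.5 degrees
The angle is 100.5 degrees

Final answer: 100.5 degrees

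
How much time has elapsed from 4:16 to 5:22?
From 4:16 to 5:22:
(5 x 60 + 22) - (4 x 60 + 16) = 322 - 256 = 66 minutes
= 1 hour and 6 minutes

Final answer: 1 hour and 6 minutes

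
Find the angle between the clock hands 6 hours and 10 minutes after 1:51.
First find the time 6 hours and 10 minutes after 1:51.
Total minutes: 1 x 60 + 51 + 6 x 60 + 10 = 481.
481 mod 720 = 481 minutes = 8:01.
Now compute the angle at 8:01:
Hour hand: 8 x 30 + 1 x 0.5 = 240.5 degrees
Minute hand: 1 x 6 = 6 degrees
Difference: |240.5 - 6| = 234.5 degrees
Smaller angle: 360 - 234.5 = 125.5 degrees

Final answer: 125.5 degrees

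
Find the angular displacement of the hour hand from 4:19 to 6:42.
The hour hand moves 0.5 degrees per minute.
Time elapsed: 6:42 - 4:19 = 143 minutes
Angular displacement: 143 x 0.5 = 71.5 degrees

Final answer: 71.5 degrees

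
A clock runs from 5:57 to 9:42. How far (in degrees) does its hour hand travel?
The hour hand moves 0.5 degrees per minute.
Time elapsed: 9:42 - 5:57 = 225 minutes
Angular displacement: 225 x 0.5 = 112.5 degrees

Final answer: 112.5 degrees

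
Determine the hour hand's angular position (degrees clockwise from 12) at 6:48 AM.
The hour hand moves 30 degrees per hour and 0.5 degrees per minute.
At 6:48: (6) x 30 + 48 x 0.5 = 180 + 24 = 204 degrees

Final answer: 204 degrees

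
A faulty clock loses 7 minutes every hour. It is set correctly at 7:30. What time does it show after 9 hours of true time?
For every 60 true minutes, the faulty clock advances 60 - 7 = 53 minutes.
True elapsed: 9 hours = 540 minutes.
Faulty clock advances: 540 x 53/60 = 477 minutes (drift: 63 minutes behind).
Shown time: 7:30 + 477 minutes = 3:27.

Final answer: 3:27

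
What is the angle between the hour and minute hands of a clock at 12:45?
Hour hand position: 0 x 30 + 45 x 0.5 = 22.5 degrees
Minute hand position: 45 x 6 = 270 degrees
Difference: |22.5 - 270| = 247.5 degrees
Since 247.5 > 180, the smaller angle is 360 - 247.5 = 112.5 degrees

Final answer: 112.5 degrees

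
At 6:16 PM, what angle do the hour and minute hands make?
Hour hand position: 6 x 30 + 16 x 0.5 = 188 degrees
Minute hand position: 16 x 6 = 96 degrees
Difference: |188 - 96| = 92 degrees
The angle between the hands is 92 degrees

Final answer: 92 degrees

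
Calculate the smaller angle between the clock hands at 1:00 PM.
Hour hand position: 1 x 30 + 0 x 0.5 = 30 degrees
Minute hand position: 0 x 6 = 0 degrees
Difference: |30 - 0| = 30 degrees
The angle between the hands is 30 degrees

Final answer: 30 degrees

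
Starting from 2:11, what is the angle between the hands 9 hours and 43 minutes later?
First find the time 9 hours and 43 minutes after 2:11.
Total minutes: 2 x 60 + 11 + 9 x 60 + 43 = 714.
714 mod 720 = 714 minutes = 11:54.
Now compute the angle at 11:54:
Hour hand: 11 x 30 + 54 x 0.5 = 357 degrees
Minute hand: 54 x 6 = 324 degrees
Difference: |357 - 324| = 33 degrees
The angle is 33 degrees

Final answer: 33 degrees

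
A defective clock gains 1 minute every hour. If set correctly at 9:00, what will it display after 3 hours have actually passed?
For every 60 true minutes, the faulty clock advances 60 + 1 = 61 minutes.
True elapsed: 3 hours = 180 minutes.
Faulty clock advances: 180 x 61/60 = 183 minutes (drift: 3 minutes ahead).
Shown time: 9:00 + 183 minutes = 12:03.

Final answer: 12:03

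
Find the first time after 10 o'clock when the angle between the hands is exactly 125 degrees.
At t minutes past 10:00, the hour hand is at 30 x 10 + 0.5t degrees and the minute hand is at 6t degrees.
The smaller angle between them is 125 degrees when |30H - 5.5t| = 125 or |30H - 5.5t| = 235.
With H = 10, solve 30 x 10 - 5.5t = +/- target for each target:
  t = (30 x 10 - 125) / 5.5 = 31.82
  t = (30 x 10 + 125) / 5.5 = 77.27 (outside (0, 60))
  t = (30 x 10 - 235) / 5.5 = 11.82
  t = (30 x 10 + 235) / 5.5 = 97.27 (outside (0, 60))
Valid solutions in (0, 60): {11.82, 31.82} minutes.
The first occurrence is t = 11.82 minutes.
The hands form a 125-degree angle at 11.82 minutes past 10:00.

Final answer: 11.82 minutes past 10:00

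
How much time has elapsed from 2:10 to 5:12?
From 2:10 to 5:12:
(5 x 60 + 12) - (2 x 60 + 10) = 312 - 130 = 182 minutes
= 3 hours and 2 minutes

Final answer: 3 hours and 2 minutes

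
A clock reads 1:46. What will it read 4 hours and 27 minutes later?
Starting time: 1:46
Adding 27 minutes to 46 minutes: 46 + 27 = 73 minutes = 1 hour and 13 minutes
Adding 4 hours: 1 + 4 + 1 (carry) = 6
Final time: 6:13

Final answer: 6:13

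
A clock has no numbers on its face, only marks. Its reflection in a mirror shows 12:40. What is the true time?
Reflection across the vertical (12-6) axis maps a hand at angle A degrees to (360 - A) degrees, which sends a reading of T minutes past 12:00 to (720 - T) minutes past 12:00.
Mirror reads 12:40 = 40 minutes past 12:00.
Actual time: (720 - 40) mod 720 = 680 minutes = 11:20.

Final answer: 11:20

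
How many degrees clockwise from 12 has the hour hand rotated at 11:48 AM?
The hour hand moves 30 degrees per hour and 0.5 degrees per minute.
At 11:48: (11) x 30 + 48 x 0.5 = 330 + 24 = 354 degrees

Final answer: 354 degrees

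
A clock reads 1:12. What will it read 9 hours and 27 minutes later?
Starting time: 1:12
Adding 27 minutes to 12 minutes: 12 + 27 = 39 minutes
Adding 9 hours: 1 + 9 = 10
Final time: 10:39

Final answer: 10:39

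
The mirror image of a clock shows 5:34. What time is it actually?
Reflection across the vertical (12-6) axis maps a hand at angle A degrees to (360 - A) degrees, which sends a reading of T minutes past 12:00 to (720 - T) minutes past 12:00.
Mirror reads 5:34 = 334 minutes past 12:00.
Actual time: (720 - 334) mod 720 = 386 minutes = 6:26.

Final answer: 6:26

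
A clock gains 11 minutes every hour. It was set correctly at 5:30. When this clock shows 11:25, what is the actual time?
For every 60 true minutes, the faulty clock advances 71 minutes, so 1 faulty-clock minute corresponds to 60/71 true minutes.
From 5:30 to 11:25 on the faulty dial is 355 minutes.
True elapsed: 355 x 60/71 = 300 minutes = 5 hours.
True time: 5:30 + 5 hours = 10:30.

Final answer: 10:30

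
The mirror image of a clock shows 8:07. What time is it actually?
Reflection across the vertical (12-6) axis maps a hand at angle A degrees to (360 - A) degrees, which sends a reading of T minutes past 12:00 to (720 - T) minutes past 12:00.
Mirror reads 8:07 = 487 minutes past 12:00.
Actual time: (720 - 487) mod 720 = 233 minutes = 3:53.

Final answer: 3:53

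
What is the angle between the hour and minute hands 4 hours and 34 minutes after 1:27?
First find the time 4 hours and 34 minutes after 1:27.
Total minutes: 1 x 60 + 27 + 4 x 60 + 34 = 361.
361 mod 720 = 361 minutes = 6:01.
Now compute the angle at 6:01:
Hour hand: 6 x 30 + 1 x 0.5 = 180.5 degrees
Minute hand: 1 x 6 = 6 degrees
Difference: |180.5 - 6| = 174.5 degrees
The angle is 174.5 degrees

Final answer: 174.5 degrees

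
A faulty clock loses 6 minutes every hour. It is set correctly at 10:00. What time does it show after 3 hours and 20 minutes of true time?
For every 60 true minutes, the faulty clock advances 60 - 6 = 54 minutes.
True elapsed: 3 hours and 20 minutes = 200 minutes.
Faulty clock advances: 200 x 54/60 = 180 minutes (drift: 20 minutes behind).
Shown time: 10:00 + 180 minutes = 1:00.

Final answer: 1:00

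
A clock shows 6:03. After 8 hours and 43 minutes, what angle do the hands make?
First find the time 8 hours and 43 minutes after 6:03.
Total minutes: 6 x 60 + 3 + 8 x 60 + 43 = 886.
886 mod 720 = 166 minutes = 2:46.
Now compute the angle at 2:46:
Hour hand: 2 x 30 + 46 x 0.5 = 83 degrees
Minute hand: 46 x 6 = 276 degrees
Difference: |83 - 276| = 193 degrees
Smaller angle: 360 - 193 = 167 degrees

Final answer: 167 degrees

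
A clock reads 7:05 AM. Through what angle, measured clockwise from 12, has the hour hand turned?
The hour hand moves 30 degrees per hour and 0.5 degrees per minute.
At 7:05: (7) x 30 + 5 x 0.5 = 210 + 2.5 = 212.5 degrees

Final answer: 212.5 degrees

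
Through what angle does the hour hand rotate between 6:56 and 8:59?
The hour hand moves 0.5 degrees per minute.
Time elapsed: 8:59 - 6:56 = 123 minutes
Angular displacement: 123 x 0.5 = 61.5 degrees

Final answer: 61.5 degrees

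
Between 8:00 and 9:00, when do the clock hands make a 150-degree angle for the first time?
At t minutes past 8:00, the hour hand is at 30 x 8 + 0.5t degrees and the minute hand is at 6t degrees.
The smaller angle between them is 150 degrees when |30H - 5.5t| = 150 or |30H - 5.5t| = 210.
With H = 8, solve 30 x 8 - 5.5t = +/- target for each target:
  t = (30 x 8 - 150) / 5.5 = 16.36
  t = (30 x 8 + 150) / 5.5 = 70.91 (outside (0, 60))
  t = (30 x 8 - 210) / 5.5 = 5.45
  t = (30 x 8 + 210) / 5.5 = 81.82 (outside (0, 60))
Valid solutions in (0, 60): {5.45, 16.36} minutes.
The first occurrence is t = 5.45 minutes.
The hands form a 150-degree angle at 5.45 minutes past 8:00.

Final answer: 5.45 minutes past 8:00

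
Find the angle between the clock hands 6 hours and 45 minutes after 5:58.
First find the time 6 hours and 45 minutes after 5:58.
Total minutes: 5 x 60 + 58 + 6 x 60 + 45 = 763.
763 mod 720 = 43 minutes = 12:43.
Now compute the angle at 12:43:
Hour hand: 0 x 30 + 43 x 0.5 = 21.5 degrees
Minute hand: 43 x 6 = 258 degrees
Difference: |21.5 - 258| = 236.5 degrees
Smaller angle: 360 - 236.5 = 123.5 degrees

Final answer: 123.5 degrees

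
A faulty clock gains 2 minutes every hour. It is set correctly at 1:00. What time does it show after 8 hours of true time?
For every 60 true minutes, the faulty clock advances 60 + 2 = 62 minutes.
True elapsed: 8 hours = 480 minutes.
Faulty clock advances: 480 x 62/60 = 496 minutes (drift: 16 minutes ahead).
Shown time: 1:00 + 496 minutes = 9:16.

Final answer: 9:16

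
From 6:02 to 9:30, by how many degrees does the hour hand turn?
The hour hand moves 0.5 degrees per minute.
Time elapsed: 9:30 - 6:02 = 208 minutes
Angular displacement: 208 x 0.5 = 104 degrees

Final answer: 104 degrees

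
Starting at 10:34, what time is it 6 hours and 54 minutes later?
Starting time: 10:34
Adding 54 minutes to 34 minutes: 34 + 54 = 88 minutes = 1 hour and 28 minutes
Adding 6 hours: 10 + 6 + 1 (carry) = 17 - 12 = 5
Final time: 5:28

Final answer: 5:28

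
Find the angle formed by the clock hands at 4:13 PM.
Hour hand position: 4 x 30 + 13 x 0.5 = 126.5 degrees
Minute hand position: 13 x 6 = 78 degrees
Difference: |126.5 - 78| = 48.5 degrees
The angle between the hands is 48.5 degrees

Final answer: 48.5 degrees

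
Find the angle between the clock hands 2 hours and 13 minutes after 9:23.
First find the time 2 hours and 13 minutes after 9:23.
Total minutes: 9 x 60 + 23 + 2 x 60 + 13 = 696.
696 mod 720 = 696 minutes = 11:36.
Now compute the angle at 11:36:
Hour hand: 11 x 30 + 36 x 0.5 = 348 degrees
Minute hand: 36 x 6 = 216 degrees
Difference: |348 - 216| = 132 degrees
The angle is 132 degrees

Final answer: 132 degrees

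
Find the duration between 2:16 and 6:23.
From 2:16 to 6:23:
(6 x 60 + 23) - (2 x 60 + 16) = 383 - 136 = 247 minutes
= 4 hours and 7 minutes

Final answer: 4 hours and 7 minutes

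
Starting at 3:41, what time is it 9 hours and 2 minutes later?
Starting time: 3:41
Adding 2 minutes to 41 minutes: 41 + 2 = 43 minutes
Adding 9 hours: 3 + 9 = 12
Final time: 12:43

Final answer: 12:43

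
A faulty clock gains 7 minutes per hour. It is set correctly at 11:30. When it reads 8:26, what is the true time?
For every 60 true minutes, the faulty clock advances 67 minutes, so 1 faulty-clock minute corresponds to 60/67 true minutes.
From 11:30 to 8:26 on the faulty dial is 536 minutes.
True elapsed: 536 x 60/67 = 480 minutes = 8 hours.
True time: 11:30 + 8 hours = 7:30.

Final answer: 7:30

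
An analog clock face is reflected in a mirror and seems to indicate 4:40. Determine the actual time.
Reflection across the vertical (12-6) axis maps a hand at angle A degrees to (360 - A) degrees, which sends a reading of T minutes past 12:00 to (720 - T) minutes past 12:00.
Mirror reads 4:40 = 280 minutes past 12:00.
Actual time: (720 - 280) mod 720 = 440 minutes = 7:20.

Final answer: 7:20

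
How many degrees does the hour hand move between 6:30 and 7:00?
The hour hand moves 0.5 degrees per minute.
Time elapsed: 7:00 - 6:30 = 30 minutes
Angular displacement: 30 x 0.5 = 15 degrees

Final answer: 15 degrees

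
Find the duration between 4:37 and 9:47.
From 4:37 to 9:47:
(9 x 60 + 47) - (4 x 60 + 37) = 587 - 277 = 310 minutes
= 5 hours and 10 minutes

Final answer: 5 hours and 10 minutes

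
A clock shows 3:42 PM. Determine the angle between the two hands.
Hour hand position: 3 x 30 + 42 x 0.5 = 111 degrees
Minute hand position: 42 x 6 = 252 degrees
Difference: |111 - 252| = 141 degrees
The angle between the hands is 141 degrees

Final answer: 141 degrees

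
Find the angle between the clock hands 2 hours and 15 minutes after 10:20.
First find the time 2 hours and 15 minutes after 10:20.
Total minutes: 10 x 60 + 20 + 2 x 60 + 15 = 755.
755 mod 720 = 35 minutes = 12:35.
Now compute the angle at 12:35:
Hour hand: 0 x 30 + 35 x 0.5 = 17.5 degrees
Minute hand: 35 x 6 = 210 degrees
Difference: |17.5 - 210| = 192.5 degrees
Smaller angle: 360 - 192.5 = 167.5 degrees

Final answer: 167.5 degrees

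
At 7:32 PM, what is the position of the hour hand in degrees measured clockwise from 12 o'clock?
The hour hand moves 30 degrees per hour and 0.5 degrees per minute.
At 7:32: (7) x 30 + 32 x 0.5 = 210 + 16 = 226 degrees

Final answer: 226 degrees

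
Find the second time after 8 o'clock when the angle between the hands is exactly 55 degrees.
At t minutes past 8:00, the hour hand is at 30 x 8 + 0.5t degrees and the minute hand is at 6t degrees.
The smaller angle between them is 55 degrees when |30H - 5.5t| = 55 or |30H - 5.5t| = 305.
With H = 8, solve 30 x 8 - 5.5t = +/- target for each target:
  t = (30 x 8 - 55) / 5.5 = 33.64
  t = (30 x 8 + 55) / 5.5 = 53.64
  t = (30 x 8 - 305) / 5.5 = -11.82 (outside (0, 60))
  t = (30 x 8 + 305) / 5.5 = 99.09 (outside (0, 60))
Valid solutions in (0, 60): {33.64, 53.64} minutes.
The second occurrence is t = 53.64 minutes.
The hands form a 55-degree angle at 53.64 minutes past 8:00.

Final answer: 53.64 minutes past 8:00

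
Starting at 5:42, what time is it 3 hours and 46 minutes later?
Starting time: 5:42
Adding 46 minutes to 42 minutes: 42 + 46 = 88 minutes = 1 hour and 28 minutes
Adding 3 hours: 5 + 3 + 1 (carry) = 9
Final time: 9:28

Final answer: 9:28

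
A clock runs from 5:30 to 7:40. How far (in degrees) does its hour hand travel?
The hour hand moves 0.5 degrees per minute.
Time elapsed: 7:40 - 5:30 = 130 minutes
Angular displacement: 130 x 0.5 = 65 degrees

Final answer: 65 degrees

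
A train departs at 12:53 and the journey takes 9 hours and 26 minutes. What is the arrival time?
Starting time: 12:53
Adding 26 minutes to 53 minutes: 53 + 26 = 79 minutes = 1 hour and 19 minutes
Adding 9 hours: 12 + 9 + 1 (carry) = 22 - 12 = 10
Final time: 10:19

Final answer: 10:19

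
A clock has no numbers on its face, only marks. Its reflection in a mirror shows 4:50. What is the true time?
Reflection across the vertical (12-6) axis maps a hand at angle A degrees to (360 - A) degrees, which sends a reading of T minutes past 12:00 to (720 - T) minutes past 12:00.
Mirror reads 4:50 = 290 minutes past 12:00.
Actual time: (720 - 290) mod 720 = 430 minutes = 7:10.

Final answer: 7:10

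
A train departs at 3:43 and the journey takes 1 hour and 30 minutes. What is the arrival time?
Starting time: 3:43
Adding 30 minutes to 43 minutes: 43 + 30 = 73 minutes = 1 hour and 13 minutes
Adding 1 hour: 3 + 1 + 1 (carry) = 5
Final time: 5:13

Final answer: 5:13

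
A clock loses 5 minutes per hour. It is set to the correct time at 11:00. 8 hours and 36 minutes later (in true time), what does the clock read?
For every 60 true minutes, the faulty clock advances 60 - 5 = 55 minutes.
True elapsed: 8 hours and 36 minutes = 516 minutes.
Faulty clock advances: 516 x 55/60 = 473 minutes (drift: 43 minutes behind).
Shown time: 11:00 + 473 minutes = 6:53.

Final answer: 6:53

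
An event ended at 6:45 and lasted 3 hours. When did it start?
Starting time: 6:45 = 405 total minutes past 12:00
Subtracting: 3 hours = 180 minutes
405 - 180 = 225 minutes
= 3 hours and 45 minutes past 12:00 = 3:45

Final answer: 3:45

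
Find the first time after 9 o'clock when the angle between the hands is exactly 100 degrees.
At t minutes past 9:00, the hour hand is at 30 x 9 + 0.5t degrees and the minute hand is at 6t degrees.
The smaller angle between them is 100 degrees when |30H - 5.5t| = 100 or |30H - 5.5t| = 260.
With H = 9, solve 30 x 9 - 5.5t = +/- target for each target:
  t = (30 x 9 - 100) / 5.5 = 30.91
  t = (30 x 9 + 100) / 5.5 = 67.27 (outside (0, 60))
  t = (30 x 9 - 260) / 5.5 = 1.82
  t = (30 x 9 + 260) / 5.5 = 96.36 (outside (0, 60))
Valid solutions in (0, 60): {1.82, 30.91} minutes.
The first occurrence is t = 1.82 minutes.
The hands form a 100-degree angle at 1.82 minutes past 9:00.

Final answer: 1.82 minutes past 9:00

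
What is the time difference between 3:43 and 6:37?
From 3:43 to 6:37:
(6 x 60 + 37) - (3 x 60 + 43) = 397 - 223 = 174 minutes
= 2 hours and 54 minutes

Final answer: 2 hours and 54 minutes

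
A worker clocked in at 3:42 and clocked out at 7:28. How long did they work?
From 3:42 to 7:28:
(7 x 60 + 28) - (3 x 60 + 42) = 448 - 222 = 226 minutes
= 3 hours and 46 minutes

Final answer: 3 hours and 46 minutes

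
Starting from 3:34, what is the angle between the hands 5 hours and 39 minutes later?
First find the time 5 hours and 39 minutes after 3:34.
Total minutes: 3 x 60 + 34 + 5 x 60 + 39 = 553.
553 mod 720 = 553 minutes = 9:13.
Now compute the angle at 9:13:
Hour hand: 9 x 30 + 13 x 0.5 = 276.5 degrees
Minute hand: 13 x 6 = 78 degrees
Difference: |276.5 - 78| = 198.5 degrees
Smaller angle: 360 - 198.5 = 161.5 degrees

Final answer: 161.5 degrees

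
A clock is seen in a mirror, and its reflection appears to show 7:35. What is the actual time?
Reflection across the vertical (12-6) axis maps a hand at angle A degrees to (360 - A) degrees, which sends a reading of T minutes past 12:00 to (720 - T) minutes past 12:00.
Mirror reads 7:35 = 455 minutes past 12:00.
Actual time: (720 - 455) mod 720 = 265 minutes = 4:25.

Final answer: 4:25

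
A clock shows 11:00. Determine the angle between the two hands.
Hour hand position: 11 x 30 + 0 x 0.5 = 330 degrees
Minute hand position: 0 x 6 = 0 degrees
Difference: |330 - 0| = 330 degrees
Since 330 > 180, the smaller angle is 360 - 330 = 30 degrees

Final answer: 30 degrees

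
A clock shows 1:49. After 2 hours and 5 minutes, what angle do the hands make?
First find the time 2 hours and 5 minutes after 1:49.
Total minutes: 1 x 60 + 49 + 2 x 60 + 5 = 234.
234 mod 720 = 234 minutes = 3:54.
Now compute the angle at 3:54:
Hour hand: 3 x 30 + 54 x 0.5 = 117 degrees
Minute hand: 54 x 6 = 324 degrees
Difference: |117 - 324| = 207 degrees
Smaller angle: 360 - 207 = 153 degrees

Final answer: 153 degrees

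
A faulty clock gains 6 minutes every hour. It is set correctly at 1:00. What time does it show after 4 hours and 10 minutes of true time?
For every 60 true minutes, the faulty clock advances 60 + 6 = 66 minutes.
True elapsed: 4 hours and 10 minutes = 250 minutes.
Faulty clock advances: 250 x 66/60 = 275 minutes (drift: 25 minutes ahead).
Shown time: 1:00 + 275 minutes = 5:35.

Final answer: 5:35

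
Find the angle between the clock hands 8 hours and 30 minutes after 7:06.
First find the time 8 hours and 30 minutes after 7:06.
Total minutes: 7 x 60 + 6 + 8 x 60 + 30 = 936.
936 mod 720 = 216 minutes = 3:36.
Now compute the angle at 3:36:
Hour hand: 3 x 30 + 36 x 0.5 = 108 degrees
Minute hand: 36 x 6 = 216 degrees
Difference: |108 - 216| = 108 degrees
The angle is 108 degrees

Final answer: 108 degrees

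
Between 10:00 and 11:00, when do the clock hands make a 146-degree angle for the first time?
At t minutes past 10:00, the hour hand is at 30 x 10 + 0.5t degrees and the minute hand is at 6t degrees.
The smaller angle between them is 146 degrees when |30H - 5.5t| = 146 or |30H - 5.5t| = 214.
With H = 10, solve 30 x 10 - 5.5t = +/- target for each target:
  t = (30 x 10 - 146) / 5.5 = 28
  t = (30 x 10 + 146) / 5.5 = 81.09 (outside (0, 60))
  t = (30 x 10 - 214) / 5.5 = 15.64
  t = (30 x 10 + 214) / 5.5 = 93.45 (outside (0, 60))
Valid solutions in (0, 60): {15.64, 28} minutes.
The first occurrence is t = 15.64 minutes.
The hands form a 146-degree angle at 15.64 minutes past 10:00.

Final answer: 15.64 minutes past 10:00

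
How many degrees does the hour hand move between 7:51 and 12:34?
The hour hand moves 0.5 degrees per minute.
Time elapsed: 12:34 - 7:51 = 283 minutes
Angular displacement: 283 x 0.5 = 141.5 degrees

Final answer: 141.5 degrees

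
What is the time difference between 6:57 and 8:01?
From 6:57 to 8:01:
(8 x 60 + 1) - (6 x 60 + 57) = 481 - 417 = 64 minutes
= 1 hour and 4 minutes

Final answer: 1 hour and 4 minutes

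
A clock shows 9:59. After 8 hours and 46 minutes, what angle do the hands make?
First find the time 8 hours and 46 minutes after 9:59.
Total minutes: 9 x 60 + 59 + 8 x 60 + 46 = 1125.
1125 mod 720 = 405 minutes = 6:45.
Now compute the angle at 6:45:
Hour hand: 6 x 30 + 45 x 0.5 = 202.5 degrees
Minute hand: 45 x 6 = 270 degrees
Difference: |202.5 - 270| = 67.5 degrees
The angle is 67.5 degrees

Final answer: 67.5 degrees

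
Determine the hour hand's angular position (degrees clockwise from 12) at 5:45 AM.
The hour hand moves 30 degrees per hour and 0.5 degrees per minute.
At 5:45: (5) x 30 + 45 x 0.5 = 150 + 22.5 = 172.5 degrees

Final answer: 172.5 degrees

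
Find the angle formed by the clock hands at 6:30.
Hour hand position: 6 x 30 + 30 x 0.5 = 195 degrees
Minute hand position: 30 x 6 = 180 degrees
Difference: |195 - 180| = 15 degrees
The angle between the hands is 15 degrees

Final answer: 15 degrees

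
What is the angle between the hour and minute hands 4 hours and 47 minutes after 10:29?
First find the time 4 hours and 47 minutes after 10:29.
Total minutes: 10 x 60 + 29 + 4 x 60 + 47 = 916.
916 mod 720 = 196 minutes = 3:16.
Now compute the angle at 3:16:
Hour hand: 3 x 30 + 16 x 0.5 = 98 degrees
Minute hand: 16 x 6 = 96 degrees
Difference: |98 - 96| = 2 degrees
The angle is 2 degrees

Final answer: 2 degrees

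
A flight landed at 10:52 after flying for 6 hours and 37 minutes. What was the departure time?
Starting time: 10:52 = 652 total minutes past 12:00
Subtracting: 6 hours and 37 minutes = 397 minutes
652 - 397 = 255 minutes
= 4 hours and 15 minutes past 12:00 = 4:15

Final answer: 4:15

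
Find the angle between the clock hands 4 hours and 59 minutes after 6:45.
First find the time 4 hours and 59 minutes after 6:45.
Total minutes: 6 x 60 + 45 + 4 x 60 + 59 = 704.
704 mod 720 = 704 minutes = 11:44.
Now compute the angle at 11:44:
Hour hand: 11 x 30 + 44 x 0.5 = 352 degrees
Minute hand: 44 x 6 = 264 degrees
Difference: |352 - 264| = 88 degrees
The angle is 88 degrees

Final answer: 88 degrees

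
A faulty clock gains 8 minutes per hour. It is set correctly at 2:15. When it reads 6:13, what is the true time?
For every 60 true minutes, the faulty clock advances 68 minutes, so 1 faulty-clock minute corresponds to 60/68 true minutes.
From 2:15 to 6:13 on the faulty dial is 238 minutes.
True elapsed: 238 x 60/68 = 210 minutes = 3 hours and 30 minutes.
True time: 2:15 + 3 hours and 30 minutes = 5:45.

Final answer: 5:45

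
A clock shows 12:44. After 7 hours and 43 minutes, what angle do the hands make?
First find the time 7 hours and 43 minutes after 12:44.
Total minutes: 12 x 60 + 44 + 7 x 60 + 43 = 1227.
1227 mod 720 = 507 minutes = 8:27.
Now compute the angle at 8:27:
Hour hand: 8 x 30 + 27 x 0.5 = 253.5 degrees
Minute hand: 27 x 6 = 162 degrees
Difference: |253.5 - 162| = 91.5 degrees
The angle is 91.5 degrees

Final answer: 91.5 degrees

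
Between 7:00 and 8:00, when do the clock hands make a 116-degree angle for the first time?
At t minutes past 7:00, the hour hand is at 30 x 7 + 0.5t degrees and the minute hand is at 6t degrees.
The smaller angle between them is 116 degrees when |30H - 5.5t| = 116 or |30H - 5.5t| = 244.
With H = 7, solve 30 x 7 - 5.5t = +/- target for each target:
  t = (30 x 7 - 116) / 5.5 = 17.09
  t = (30 x 7 + 116) / 5.5 = 59.27
  t = (30 x 7 - 244) / 5.5 = -6.18 (outside (0, 60))
  t = (30 x 7 + 244) / 5.5 = 82.55 (outside (0, 60))
Valid solutions in (0, 60): {17.09, 59.27} minutes.
The first occurrence is t = 17.09 minutes.
The hands form a 116-degree angle at 17.09 minutes past 7:00.

Final answer: 17.09 minutes past 7:00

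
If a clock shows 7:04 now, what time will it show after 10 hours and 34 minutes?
Starting time: 7:04
Adding 34 minutes to 4 minutes: 4 + 34 = 38 minutes
Adding 10 hours: 7 + 10 = 17 - 12 = 5
Final time: 5:38

Final answer: 5:38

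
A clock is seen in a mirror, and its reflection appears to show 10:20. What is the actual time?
Reflection across the vertical (12-6) axis maps a hand at angle A degrees to (360 - A) degrees, which sends a reading of T minutes past 12:00 to (720 - T) minutes past 12:00.
Mirror reads 10:20 = 620 minutes past 12:00.
Actual time: (720 - 620) mod 720 = 100 minutes = 1:40.

Final answer: 1:40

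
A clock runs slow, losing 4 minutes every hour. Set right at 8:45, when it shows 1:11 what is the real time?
For every 60 true minutes, the faulty clock advances 56 minutes, so 1 faulty-clock minute corresponds to 60/56 true minutes.
From 8:45 to 1:11 on the faulty dial is 266 minutes.
True elapsed: 266 x 60/56 = 285 minutes = 4 hours and 45 minutes.
True time: 8:45 + 4 hours and 45 minutes = 1:30.

Final answer: 1:30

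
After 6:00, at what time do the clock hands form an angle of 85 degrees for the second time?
At t minutes past 6:00, the hour hand is at 30 x 6 + 0.5t degrees and the minute hand is at 6t degrees.
The smaller angle between them is 85 degrees when |30H - 5.5t| = 85 or |30H - 5.5t| = 275.
With H = 6, solve 30 x 6 - 5.5t = +/- target for each target:
  t = (30 x 6 - 85) / 5.5 = 17.27
  t = (30 x 6 + 85) / 5.5 = 48.18
  t = (30 x 6 - 275) / 5.5 = -17.27 (outside (0, 60))
  t = (30 x 6 + 275) / 5.5 = 82.73 (outside (0, 60))
Valid solutions in (0, 60): {17.27, 48.18} minutes.
The second occurrence is t = 48.18 minutes.
The hands form a 85-degree angle at 48.18 minutes past 6:00.

Final answer: 48.18 minutes past 6:00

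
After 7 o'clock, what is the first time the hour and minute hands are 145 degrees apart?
At t minutes past 7:00, the hour hand is at 30 x 7 + 0.5t degrees and the minute hand is at 6t degrees.
The smaller angle between them is 145 degrees when |30H - 5.5t| = 145 or |30H - 5.5t| = 215.
With H = 7, solve 30 x 7 - 5.5t = +/- target for each target:
  t = (30 x 7 - 145) / 5.5 = 11.82
  t = (30 x 7 + 145) / 5.5 = 64.55 (outside (0, 60))
  t = (30 x 7 - 215) / 5.5 = -0.91 (outside (0, 60))
  t = (30 x 7 + 215) / 5.5 = 77.27 (outside (0, 60))
Valid solutions in (0, 60): {11.82} minutes.
The first occurrence is t = 11.82 minutes.
The hands form a 145-degree angle at 11.82 minutes past 7:00.

Final answer: 11.82 minutes past 7:00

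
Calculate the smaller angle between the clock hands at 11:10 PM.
Hour hand position: 11 x 30 + 10 x 0.5 = 335 degrees
Minute hand position: 10 x 6 = 60 degrees
Difference: |335 - 60| = 275 degrees
Since 275 > 180, the smaller angle is 360 - 275 = 85 degrees

Final answer: 85 degrees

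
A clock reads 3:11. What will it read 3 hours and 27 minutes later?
Starting time: 3:11
Adding 27 minutes to 11 minutes: 11 + 27 = 38 minutes
Adding 3 hours: 3 + 3 = 6
Final time: 6:38

Final answer: 6:38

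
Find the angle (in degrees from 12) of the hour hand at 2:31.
The hour hand moves 30 degrees per hour and 0.5 degrees per minute.
At 2:31: (2) x 30 + 31 x 0.5 = 60 + 15.5 = 75.5 degrees

Final answer: 75.5 degrees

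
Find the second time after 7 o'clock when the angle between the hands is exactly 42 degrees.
At t minutes past 7:00, the hour hand is at 30 x 7 + 0.5t degrees and the minute hand is at 6t degrees.
The smaller angle between them is 42 degrees when |30H - 5.5t| = 42 or |30H - 5.5t| = 318.
With H = 7, solve 30 x 7 - 5.5t = +/- target for each target:
  t = (30 x 7 - 42) / 5.5 = 30.55
  t = (30 x 7 + 42) / 5.5 = 45.82
  t = (30 x 7 - 318) / 5.5 = -19.64 (outside (0, 60))
  t = (30 x 7 + 318) / 5.5 = 96 (outside (0, 60))
Valid solutions in (0, 60): {30.55, 45.82} minutes.
The second occurrence is t = 45.82 minutes.
The hands form a 42-degree angle at 45.82 minutes past 7:00.

Final answer: 45.82 minutes past 7:00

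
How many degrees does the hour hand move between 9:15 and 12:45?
The hour hand moves 0.5 degrees per minute.
Time elapsed: 12:45 - 9:15 = 210 minutes
Angular displacement: 210 x 0.5 = 105 degrees

Final answer: 105 degrees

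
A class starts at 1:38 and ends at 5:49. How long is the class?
From 1:38 to 5:49:
(5 x 60 + 49) - (1 x 60 + 38) = 349 - 98 = 251 minutes
= 4 hours and 11 minutes

Final answer: 4 hours and 11 minutes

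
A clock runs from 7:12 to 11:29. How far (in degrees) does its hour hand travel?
The hour hand moves 0.5 degrees per minute.
Time elapsed: 11:29 - 7:12 = 257 minutes
Angular displacement: 257 x 0.5 = 128.5 degrees

Final answer: 128.5 degrees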